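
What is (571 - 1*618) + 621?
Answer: 574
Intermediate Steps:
(571 - 1*618) + 621 = (571 - 618) + 621 = -47 + 621 = 574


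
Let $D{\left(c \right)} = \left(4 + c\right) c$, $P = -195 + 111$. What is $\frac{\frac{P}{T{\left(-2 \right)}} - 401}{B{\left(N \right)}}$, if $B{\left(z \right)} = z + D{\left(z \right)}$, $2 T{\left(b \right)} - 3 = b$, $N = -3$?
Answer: $\frac{569}{6} \approx 94.833$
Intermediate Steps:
$P = -84$
$T{\left(b \right)} = \frac{3}{2} + \frac{b}{2}$
$D{\left(c \right)} = c \left(4 + c\right)$
$B{\left(z \right)} = z + z \left(4 + z\right)$
$\frac{\frac{P}{T{\left(-2 \right)}} - 401}{B{\left(N \right)}} = \frac{- \frac{84}{\frac{3}{2} + \frac{1}{2} \left(-2\right)} - 401}{\left(-3\right) \left(5 - 3\right)} = \frac{- \frac{84}{\frac{3}{2} - 1} - 401}{\left(-3\right) 2} = \frac{- 84 \frac{1}{\frac{1}{2}} - 401}{-6} = \left(\left(-84\right) 2 - 401\right) \left(- \frac{1}{6}\right) = \left(-168 - 401\right) \left(- \frac{1}{6}\right) = \left(-569\right) \left(- \frac{1}{6}\right) = \frac{569}{6}$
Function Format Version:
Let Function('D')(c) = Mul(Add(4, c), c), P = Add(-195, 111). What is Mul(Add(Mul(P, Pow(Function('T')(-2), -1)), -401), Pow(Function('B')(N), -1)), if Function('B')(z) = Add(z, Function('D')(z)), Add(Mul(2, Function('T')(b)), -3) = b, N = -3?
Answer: Rational(569, 6) ≈ 94.833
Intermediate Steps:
P = -84
Function('T')(b) = Add(Rational(3, 2), Mul(Rational(1, 2), b))
Function('D')(c) = Mul(c, Add(4, c))
Function('B')(z) = Add(z, Mul(z, Add(4, z)))
Mul(Add(Mul(P, Pow(Function('T')(-2), -1)), -401), Pow(Function('B')(N), -1)) = Mul(Add(Mul(-84, Pow(Add(Rational(3, 2), Mul(Rational(1, 2), -2)), -1)), -401), Pow(Mul(-3, Add(5, -3)), -1)) = Mul(Add(Mul(-84, Pow(Add(Rational(3, 2), -1), -1)), -401), Pow(Mul(-3, 2), -1)) = Mul(Add(Mul(-84, Pow(Rational(1, 2), -1)), -401), Pow(-6, -1)) = Mul(Add(Mul(-84, 2), -401), Rational(-1, 6)) = Mul(Add(-168, -401), Rational(-1, 6)) = Mul(-569, Rational(-1, 6)) = Rational(569, 6)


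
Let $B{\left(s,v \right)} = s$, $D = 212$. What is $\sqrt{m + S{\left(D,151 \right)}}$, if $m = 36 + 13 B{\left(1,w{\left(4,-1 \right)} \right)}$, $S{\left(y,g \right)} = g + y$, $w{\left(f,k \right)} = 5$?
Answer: $2 \sqrt{103} \approx 20.298$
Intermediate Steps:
$m = 49$ ($m = 36 + 13 \cdot 1 = 36 + 13 = 49$)
$\sqrt{m + S{\left(D,151 \right)}} = \sqrt{49 + \left(151 + 212\right)} = \sqrt{49 + 363} = \sqrt{412} = 2 \sqrt{103}$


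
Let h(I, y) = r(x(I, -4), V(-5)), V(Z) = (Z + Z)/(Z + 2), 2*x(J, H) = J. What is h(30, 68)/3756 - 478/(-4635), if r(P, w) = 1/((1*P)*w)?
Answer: 5984869/58030200 ≈ 0.10313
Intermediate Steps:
x(J, H) = J/2
V(Z) = 2*Z/(2 + Z) (V(Z) = (2*Z)/(2 + Z) = 2*Z/(2 + Z))
r(P, w) = 1/(P*w)
h(I, y) = 3/(5*I) (h(I, y) = 1/(((I/2))*((2*(-5)/(2 - 5)))) = (2/I)/((2*(-5)/(-3))) = (2/I)/((2*(-5)*(-1/3))) = (2/I)/(10/3) = (2/I)*(3/10) = 3/(5*I))
h(30, 68)/3756 - 478/(-4635) = ((3/5)/30)/3756 - 478/(-4635) = ((3/5)*(1/30))*(1/3756) - 478*(-1/4635) = (1/50)*(1/3756) + 478/4635 = 1/187800 + 478/4635 = 5984869/58030200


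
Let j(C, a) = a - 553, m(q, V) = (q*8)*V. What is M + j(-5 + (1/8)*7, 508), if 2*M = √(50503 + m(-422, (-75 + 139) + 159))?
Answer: -45 + I*√702345/2 ≈ -45.0 + 419.03*I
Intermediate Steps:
m(q, V) = 8*V*q (m(q, V) = (8*q)*V = 8*V*q)
j(C, a) = -553 + a
M = I*√702345/2 (M = √(50503 + 8*((-75 + 139) + 159)*(-422))/2 = √(50503 + 8*(64 + 159)*(-422))/2 = √(50503 + 8*223*(-422))/2 = √(50503 - 752848)/2 = √(-702345)/2 = (I*√702345)/2 = I*√702345/2 ≈ 419.03*I)
M + j(-5 + (1/8)*7, 508) = I*√702345/2 + (-553 + 508) = I*√702345/2 - 45 = -45 + I*√702345/2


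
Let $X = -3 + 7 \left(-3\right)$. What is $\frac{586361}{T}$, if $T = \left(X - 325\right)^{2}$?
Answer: $\frac{586361}{121801} \approx 4.8141$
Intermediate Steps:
$X = -24$ ($X = -3 - 21 = -24$)
$T = 121801$ ($T = \left(-24 - 325\right)^{2} = \left(-349\right)^{2} = 121801$)
$\frac{586361}{T} = \frac{586361}{121801}$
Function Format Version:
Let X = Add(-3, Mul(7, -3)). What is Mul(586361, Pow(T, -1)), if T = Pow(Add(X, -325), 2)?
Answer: Rational(586361, 121801) ≈ 4.8141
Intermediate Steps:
X = -24 (X = Add(-3, -21) = -24)
T = 121801 (T = Pow(Add(-24, -325), 2) = Pow(-349, 2) = 121801)
Mul(586361, Pow(T, -1)) = Mul(586361, Pow(121801, -1)) = Mul(586361, Rational(1, 121801)) = Rational(586361, 121801)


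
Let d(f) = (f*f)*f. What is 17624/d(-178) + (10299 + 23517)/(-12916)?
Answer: -5966921413/2276344901 ≈ -2.6213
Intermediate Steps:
d(f) = f³ (d(f) = f²*f = f³)
17624/d(-178) + (10299 + 23517)/(-12916) = 17624/((-178)³) + (10299 + 23517)/(-12916) = 17624/(-5639752) + 33816*(-1/12916) = 17624*(-1/5639752) - 8454/3229 = -2203/704969 - 8454/3229 = -5966921413/2276344901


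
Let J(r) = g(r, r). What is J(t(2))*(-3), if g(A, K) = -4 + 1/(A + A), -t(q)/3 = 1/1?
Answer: 25/2 ≈ 12.500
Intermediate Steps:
t(q) = -3 (t(q) = -3/1 = -3*1 = -3)
g(A, K) = -4 + 1/(2*A)
J(r) = -4 + 1/(2*r)
J(t(2))*(-3) = (-4 + (½)/(-3))*(-3) = (-4 + (½)*(-⅓))*(-3) = (-4 - ⅙)*(-3) = -25/6*(-3) = 25/2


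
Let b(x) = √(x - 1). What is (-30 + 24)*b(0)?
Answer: -6*I ≈ -6.0*I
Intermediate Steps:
b(x) = √(-1 + x)
(-30 + 24)*b(0) = (-30 + 24)*√(-1 + 0) = -6*I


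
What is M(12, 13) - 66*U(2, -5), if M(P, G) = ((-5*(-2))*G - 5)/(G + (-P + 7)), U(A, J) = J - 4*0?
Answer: 2765/8 ≈ 345.63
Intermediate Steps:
U(A, J) = J (U(A, J) = J + 0 = J)
M(P, G) = (-5 + 10*G)/(7 + G - P) (M(P, G) = (10*G - 5)/(G + (7 - P)) = (-5 + 10*G)/(7 + G - P))
M(12, 13) - 66*U(2, -5) = 5*(-1 + 2*13)/(7 + 13 - 1*12) - 66*(-5) = 5*(-1 + 26)/(7 + 13 - 12) + 330 = 5*25/8 + 330 = 5*(1/8)*25 + 330 = 125/8 + 330 = 2765/8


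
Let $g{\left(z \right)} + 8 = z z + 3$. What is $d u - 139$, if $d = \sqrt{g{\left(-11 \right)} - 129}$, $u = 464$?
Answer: $-139 + 464 i \sqrt{13} \approx -139.0 + 1673.0 i$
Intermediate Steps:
$g{\left(z \right)} = -5 + z^{2}$ ($g{\left(z \right)} = -8 + \left(z z + 3\right) = -8 + \left(z^{2} + 3\right) = -8 + \left(3 + z^{2}\right) = -5 + z^{2}$)
$d = i \sqrt{13}$ ($d = \sqrt{\left(-5 + \left(-11\right)^{2}\right) - 129} = \sqrt{\left(-5 + 121\right) - 129} = \sqrt{116 - 129} = \sqrt{-13} = i \sqrt{13} \approx 3.6056 i$)
$d u - 139 = i \sqrt{13} \cdot 464 - 139 = 464 i \sqrt{13} - 139 = -139 + 464 i \sqrt{13}$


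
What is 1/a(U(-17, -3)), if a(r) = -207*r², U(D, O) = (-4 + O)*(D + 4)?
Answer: -1/1714167 ≈ -5.8337e-7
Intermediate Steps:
U(D, O) = (-4 + O)*(4 + D)
1/a(U(-17, -3)) = 1/(-207*(-16 - 4*(-17) + 4*(-3) - 17*(-3))²) = 1/(-207*(-16 + 68 - 12 + 51)²) = 1/(-207*91²) = 1/(-207*8281) = 1/(-1714167) = -1/1714167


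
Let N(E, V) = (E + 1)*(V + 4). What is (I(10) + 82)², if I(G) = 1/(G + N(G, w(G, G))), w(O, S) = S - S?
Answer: 19616041/2916 ≈ 6727.0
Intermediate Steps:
w(O, S) = 0
N(E, V) = (1 + E)*(4 + V)
I(G) = 1/(4 + 5*G) (I(G) = 1/(G + (4 + 0 + 4*G + G*0)) = 1/(G + (4 + 0 + 4*G + 0)) = 1/(G + (4 + 4*G)) = 1/(4 + 5*G))
(I(10) + 82)² = (1/(4 + 5*10) + 82)² = (1/(4 + 50) + 82)² = (1/54 + 82)² = (4429/54)² = 19616041/2916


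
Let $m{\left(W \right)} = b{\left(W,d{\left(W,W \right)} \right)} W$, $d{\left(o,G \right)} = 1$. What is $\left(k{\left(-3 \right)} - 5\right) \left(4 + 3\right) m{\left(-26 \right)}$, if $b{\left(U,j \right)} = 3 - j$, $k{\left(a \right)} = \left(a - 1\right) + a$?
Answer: $4368$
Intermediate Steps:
$k{\left(a \right)} = -1 + 2 a$ ($k{\left(a \right)} = \left(-1 + a\right) + a = -1 + 2 a$)
$m{\left(W \right)} = 2 W$ ($m{\left(W \right)} = \left(3 - 1\right) W = 2 W$)
$\left(k{\left(-3 \right)} - 5\right) \left(4 + 3\right) m{\left(-26 \right)} = \left(\left(-1 + 2 \left(-3\right)\right) - 5\right) \left(4 + 3\right) 2 \left(-26\right) = \left(\left(-1 - 6\right) - 5\right) 7 \left(-52\right) = \left(-7 - 5\right) 7 \left(-52\right) = \left(-12\right) 7 \left(-52\right) = \left(-84\right) \left(-52\right) = 4368$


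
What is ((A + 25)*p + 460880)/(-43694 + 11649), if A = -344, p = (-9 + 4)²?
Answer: -90581/6409 ≈ -14.133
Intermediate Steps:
p = 25 (p = (-5)² = 25)
((A + 25)*p + 460880)/(-43694 + 11649) = ((-344 + 25)*25 + 460880)/(-43694 + 11649) = (-319*25 + 460880)/(-32045) = (-7975 + 460880)*(-1/32045) = 452905*(-1/32045) = -90581/6409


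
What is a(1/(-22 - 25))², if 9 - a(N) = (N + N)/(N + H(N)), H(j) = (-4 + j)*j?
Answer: 470596/5041 ≈ 93.354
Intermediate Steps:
H(j) = j*(-4 + j)
a(N) = 9 - 2*N/(N + N*(-4 + N)) (a(N) = 9 - (N + N)/(N + N*(-4 + N)) = 9 - 2*N/(N + N*(-4 + N)))
a(1/(-22 - 25))² = ((-29 + 9/(-22 - 25))/(-3 + 1/(-22 - 25)))² = ((-29 + 9/(-47))/(-3 + 1/(-47)))² = ((-29 + 9*(-1/47))/(-3 - 1/47))² = ((-29 - 9/47)/(-142/47))² = (-47/142*(-1372/47))² = (686/71)² = 470596/5041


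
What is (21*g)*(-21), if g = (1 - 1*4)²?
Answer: -3969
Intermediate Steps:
g = 9 (g = (1 - 4)² = (-3)² = 9)
(21*g)*(-21) = (21*9)*(-21) = 189*(-21) = -3969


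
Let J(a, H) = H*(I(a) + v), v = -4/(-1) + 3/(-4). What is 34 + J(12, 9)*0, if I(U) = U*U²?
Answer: 34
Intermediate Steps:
I(U) = U³
v = 13/4 (v = -4*(-1) + 3*(-¼) = 4 - ¾ = 13/4 ≈ 3.2500)
J(a, H) = H*(13/4 + a³) (J(a, H) = H*(a³ + 13/4) = H*(13/4 + a³))
34 + J(12, 9)*0 = 34 + ((¼)*9*(13 + 4*12³))*0 = 34 + ((¼)*9*(13 + 4*1728))*0 = 34 + ((¼)*9*(13 + 6912))*0 = 34 + ((¼)*9*6925)*0 = 34 + (62325/4)*0 = 34 + 0 = 34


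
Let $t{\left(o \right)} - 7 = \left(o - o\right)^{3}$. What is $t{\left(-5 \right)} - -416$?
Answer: $423$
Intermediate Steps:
$t{\left(o \right)} = 7$ ($t{\left(o \right)} = 7 + \left(o - o\right)^{3} = 7 + 0^{3} = 7 + 0 = 7$)
$t{\left(-5 \right)} - -416 = 7 - -416 = 7 + 416 = 423$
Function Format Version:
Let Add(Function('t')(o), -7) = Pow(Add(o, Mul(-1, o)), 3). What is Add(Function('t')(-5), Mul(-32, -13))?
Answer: 423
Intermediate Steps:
Function('t')(o) = 7 (Function('t')(o) = Add(7, Pow(Add(o, Mul(-1, o)), 3)) = Add(7, Pow(0, 3)) = Add(7, 0) = 7)
Add(Function('t')(-5), Mul(-32, -13)) = Add(7, Mul(-32, -13)) = Add(7, 416) = 423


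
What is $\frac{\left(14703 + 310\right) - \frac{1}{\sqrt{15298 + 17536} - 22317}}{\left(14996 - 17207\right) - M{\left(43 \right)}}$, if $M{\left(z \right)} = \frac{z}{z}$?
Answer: $- \frac{267025323244}{39343236745} - \frac{\sqrt{32834}}{1101610628860} \approx -6.7871$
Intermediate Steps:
$M{\left(z \right)} = 1$
$\frac{\left(14703 + 310\right) - \frac{1}{\sqrt{15298 + 17536} - 22317}}{\left(14996 - 17207\right) - M{\left(43 \right)}} = \frac{\left(14703 + 310\right) - \frac{1}{\sqrt{15298 + 17536} - 22317}}{\left(14996 - 17207\right) - 1} = \frac{15013 - \frac{1}{\sqrt{32834} - 22317}}{-2211 - 1} = \frac{15013 - \frac{1}{-22317 + \sqrt{32834}}}{-2212} = \left(15013 - \frac{1}{-22317 + \sqrt{32834}}\right) \left(- \frac{1}{2212}\right) = - \frac{15013}{2212} + \frac{1}{2212 \left(-22317 + \sqrt{32834}\right)}$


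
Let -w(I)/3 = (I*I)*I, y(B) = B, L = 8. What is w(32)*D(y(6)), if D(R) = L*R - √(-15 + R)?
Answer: -4718592 + 294912*I ≈ -4.7186e+6 + 2.9491e+5*I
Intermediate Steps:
D(R) = -√(-15 + R) + 8*R (D(R) = 8*R - √(-15 + R) = -√(-15 + R) + 8*R)
w(I) = -3*I³ (w(I) = -3*I*I*I = -3*I²*I = -3*I³)
w(32)*D(y(6)) = (-3*32³)*(-√(-15 + 6) + 8*6) = (-3*32768)*(-√(-9) + 48) = -98304*(-3*I + 48) = -98304*(48 - 3*I) = -4718592 + 294912*I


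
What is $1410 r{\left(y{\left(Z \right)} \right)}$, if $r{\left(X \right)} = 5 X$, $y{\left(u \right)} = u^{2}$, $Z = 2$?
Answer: $28200$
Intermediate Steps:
$1410 r{\left(y{\left(Z \right)} \right)} = 1410 \cdot 5 \cdot 2^{2} = 1410 \cdot 5 \cdot 4 = 1410 \cdot 20 = 28200$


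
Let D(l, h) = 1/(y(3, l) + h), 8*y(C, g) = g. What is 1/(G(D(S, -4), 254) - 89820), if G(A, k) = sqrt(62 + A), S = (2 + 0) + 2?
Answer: -17465/1568706288 - sqrt(21)/4706118864 ≈ -1.1134e-5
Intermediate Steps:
y(C, g) = g/8
S = 4 (S = 2 + 2 = 4)
D(l, h) = 1/(h + l/8) (D(l, h) = 1/(l/8 + h) = 1/(h + l/8))
1/(G(D(S, -4), 254) - 89820) = 1/(sqrt(62 + 8/(4 + 8*(-4))) - 89820) = 1/(sqrt(62 + 8/(4 - 32)) - 89820) = 1/(sqrt(62 + 8/(-28)) - 89820) = 1/(sqrt(62 + 8*(-1/28)) - 89820) = 1/(sqrt(62 - 2/7) - 89820) = 1/(sqrt(432/7) - 89820) = 1/(12*sqrt(21)/7 - 89820) = 1/(-89820 + 12*sqrt(21)/7)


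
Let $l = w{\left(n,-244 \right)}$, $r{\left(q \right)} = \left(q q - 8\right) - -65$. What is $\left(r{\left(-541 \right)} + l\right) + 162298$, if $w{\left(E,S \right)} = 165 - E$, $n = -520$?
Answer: $455721$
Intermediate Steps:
$r{\left(q \right)} = 57 + q^{2}$ ($r{\left(q \right)} = \left(q^{2} - 8\right) + 65 = \left(-8 + q^{2}\right) + 65 = 57 + q^{2}$)
$l = 685$ ($l = 165 - -520 = 165 + 520 = 685$)
$\left(r{\left(-541 \right)} + l\right) + 162298 = \left(\left(57 + \left(-541\right)^{2}\right) + 685\right) + 162298 = \left(\left(57 + 292681\right) + 685\right) + 162298 = \left(292738 + 685\right) + 162298 = 293423 + 162298 = 455721$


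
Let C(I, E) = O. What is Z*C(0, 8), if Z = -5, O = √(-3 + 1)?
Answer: -5*I*√2 ≈ -7.0711*I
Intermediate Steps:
O = I*√2 (O = √(-2) = I*√2 ≈ 1.4142*I)
C(I, E) = I*√2
Z*C(0, 8) = -5*I*√2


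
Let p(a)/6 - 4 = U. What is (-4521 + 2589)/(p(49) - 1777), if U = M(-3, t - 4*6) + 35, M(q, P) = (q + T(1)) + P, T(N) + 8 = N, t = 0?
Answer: 1932/1747 ≈ 1.1059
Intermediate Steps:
T(N) = -8 + N
M(q, P) = -7 + P + q (M(q, P) = (q + (-8 + 1)) + P = (q - 7) + P = (-7 + q) + P = -7 + P + q)
U = 1 (U = (-7 + (0 - 4*6) - 3) + 35 = (-7 + (0 - 24) - 3) + 35 = (-7 - 24 - 3) + 35 = -34 + 35 = 1)
p(a) = 30 (p(a) = 24 + 6*1 = 24 + 6 = 30)
(-4521 + 2589)/(p(49) - 1777) = (-4521 + 2589)/(30 - 1777) = -1932/(-1747) = -1932*(-1/1747) = 1932/1747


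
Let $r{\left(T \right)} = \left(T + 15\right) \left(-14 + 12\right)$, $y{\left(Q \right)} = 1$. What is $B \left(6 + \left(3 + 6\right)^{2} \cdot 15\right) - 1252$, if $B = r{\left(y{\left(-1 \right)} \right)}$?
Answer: $-40324$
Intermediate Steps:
$r{\left(T \right)} = -30 - 2 T$ ($r{\left(T \right)} = \left(15 + T\right) \left(-2\right) = -30 - 2 T$)
$B = -32$ ($B = -30 - 2 = -32$)
$B \left(6 + \left(3 + 6\right)^{2} \cdot 15\right) - 1252 = - 32 \left(6 + \left(3 + 6\right)^{2} \cdot 15\right) - 1252 = - 32 \left(6 + 9^{2} \cdot 15\right) - 1252 = - 32 \left(6 + 81 \cdot 15\right) - 1252 = - 32 \left(6 + 1215\right) - 1252 = \left(-32\right) 1221 - 1252 = -39072 - 1252 = -40324$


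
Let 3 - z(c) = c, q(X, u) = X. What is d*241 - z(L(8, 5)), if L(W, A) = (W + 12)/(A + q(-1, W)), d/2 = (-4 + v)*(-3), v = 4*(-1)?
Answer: 11570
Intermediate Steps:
v = -4
d = 48 (d = 2*((-4 - 4)*(-3)) = 2*(-8*(-3)) = 2*24 = 48)
L(W, A) = (12 + W)/(-1 + A) (L(W, A) = (W + 12)/(A - 1) = (12 + W)/(-1 + A))
z(c) = 3 - c
d*241 - z(L(8, 5)) = 48*241 - (3 - (12 + 8)/(-1 + 5)) = 11568 - (3 - 20/4) = 11568 - (3 - 1*5) = 11568 - (3 - 5) = 11568 - 1*(-2) = 11568 + 2 = 11570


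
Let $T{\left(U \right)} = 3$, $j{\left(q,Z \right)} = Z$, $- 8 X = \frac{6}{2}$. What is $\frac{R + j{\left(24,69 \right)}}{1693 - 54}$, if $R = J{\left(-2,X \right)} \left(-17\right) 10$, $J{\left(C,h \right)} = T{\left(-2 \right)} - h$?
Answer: $- \frac{2019}{6556} \approx -0.30796$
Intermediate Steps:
$X = - \frac{3}{8}$ ($X = - \frac{6 \cdot \frac{1}{2}}{8} = \left(- \frac{1}{8}\right) 3 = - \frac{3}{8} \approx -0.375$)
$J{\left(C,h \right)} = 3 - h$
$R = - \frac{2295}{4}$ ($R = \left(3 - - \frac{3}{8}\right) \left(-17\right) 10 = \left(3 + \frac{3}{8}\right) \left(-17\right) 10 = \frac{27}{8} \left(-17\right) 10 = \left(- \frac{459}{8}\right) 10 = - \frac{2295}{4} \approx -573.75$)
$\frac{R + j{\left(24,69 \right)}}{1693 - 54} = \frac{- \frac{2295}{4} + 69}{1693 - 54} = - \frac{2019}{4 \cdot 1639} = \left(- \frac{2019}{4}\right) \frac{1}{1639} = - \frac{2019}{6556}$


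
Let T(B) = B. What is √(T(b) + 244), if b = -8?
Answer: 2*√59 ≈ 15.362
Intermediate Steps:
√(T(b) + 244) = √(-8 + 244) = √236 = 2*√59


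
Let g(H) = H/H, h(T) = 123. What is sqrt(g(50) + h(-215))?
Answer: 2*sqrt(31) ≈ 11.136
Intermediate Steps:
g(H) = 1
sqrt(g(50) + h(-215)) = sqrt(1 + 123) = sqrt(124) = 2*sqrt(31)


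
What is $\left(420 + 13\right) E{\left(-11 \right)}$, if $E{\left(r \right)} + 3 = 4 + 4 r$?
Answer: $-18619$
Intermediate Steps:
$E{\left(r \right)} = 1 + 4 r$ ($E{\left(r \right)} = -3 + \left(4 + 4 r\right) = 1 + 4 r$)
$\left(420 + 13\right) E{\left(-11 \right)} = \left(420 + 13\right) \left(1 + 4 \left(-11\right)\right) = 433 \left(1 - 44\right) = 433 \left(-43\right) = -18619$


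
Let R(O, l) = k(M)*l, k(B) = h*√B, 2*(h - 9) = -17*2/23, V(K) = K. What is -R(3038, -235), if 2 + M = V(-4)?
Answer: 44650*I*√6/23 ≈ 4755.2*I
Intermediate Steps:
h = 190/23 (h = 9 + (-17*2/23)/2 = 9 + (-34*1/23)/2 = 9 + (½)*(-34/23) = 9 - 17/23 = 190/23 ≈ 8.2609)
M = -6 (M = -2 - 4 = -6)
k(B) = 190*√B/23
R(O, l) = 190*I*l*√6/23 (R(O, l) = (190*√(-6)/23)*l = (190*(I*√6)/23)*l = (190*I*√6/23)*l = 190*I*l*√6/23)
-R(3038, -235) = -190*I*(-235)*√6/23 = -(-44650)*I*√6/23 = 44650*I*√6/23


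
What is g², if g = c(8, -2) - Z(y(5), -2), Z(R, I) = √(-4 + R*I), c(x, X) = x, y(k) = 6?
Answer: 48 - 64*I ≈ 48.0 - 64.0*I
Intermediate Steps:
Z(R, I) = √(-4 + I*R)
g = 8 - 4*I (g = 8 - √(-4 - 2*6) = 8 - √(-4 - 12) = 8 - √(-16) = 8 - 4*I ≈ 8.0 - 4.0*I)
g² = (8 - 4*I)²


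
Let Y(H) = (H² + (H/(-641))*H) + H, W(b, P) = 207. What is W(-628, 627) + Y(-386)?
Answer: 95242701/641 ≈ 1.4858e+5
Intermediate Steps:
Y(H) = H + 640*H²/641 (Y(H) = (H² + (H*(-1/641))*H) + H = (H² + (-H/641)*H) + H = (H² - H²/641) + H = 640*H²/641 + H = H + 640*H²/641)
W(-628, 627) + Y(-386) = 207 + (1/641)*(-386)*(641 + 640*(-386)) = 207 + (1/641)*(-386)*(641 - 247040) = 207 + (1/641)*(-386)*(-246399) = 207 + 95110014/641 = 95242701/641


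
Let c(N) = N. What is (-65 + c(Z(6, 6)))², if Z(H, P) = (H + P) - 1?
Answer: 2916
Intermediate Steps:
Z(H, P) = -1 + H + P
(-65 + c(Z(6, 6)))² = (-65 + (-1 + 6 + 6))² = (-65 + 11)² = (-54)² = 2916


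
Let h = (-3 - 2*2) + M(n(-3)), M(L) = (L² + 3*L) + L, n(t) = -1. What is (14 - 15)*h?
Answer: 10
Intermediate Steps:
M(L) = L² + 4*L
h = -10 (h = (-3 - 2*2) - (4 - 1) = (-3 - 4) - 1*3 = -7 - 3 = -10)
(14 - 15)*h = (14 - 15)*(-10) = -1*(-10) = 10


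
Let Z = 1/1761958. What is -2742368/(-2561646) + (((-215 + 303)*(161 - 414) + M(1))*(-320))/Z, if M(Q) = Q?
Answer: 16077493186150216624/1280823 ≈ 1.2552e+13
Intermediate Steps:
Z = 1/1761958 ≈ 5.6755e-7
-2742368/(-2561646) + (((-215 + 303)*(161 - 414) + M(1))*(-320))/Z = -2742368/(-2561646) + (((-215 + 303)*(161 - 414) + 1)*(-320))/(1/1761958) = -2742368*(-1/2561646) + ((88*(-253) + 1)*(-320))*1761958 = 1371184/1280823 + ((-22264 + 1)*(-320))*1761958 = 1371184/1280823 - 22263*(-320)*1761958 = 1371184/1280823 + 7124160*1761958 = 1371184/1280823 + 12552470705280 = 16077493186150216624/1280823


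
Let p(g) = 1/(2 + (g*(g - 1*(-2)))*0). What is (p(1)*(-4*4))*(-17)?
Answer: 136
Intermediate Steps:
p(g) = ½ (p(g) = 1/(2 + (g*(g + 2))*0) = 1/(2 + (g*(2 + g))*0) = 1/(2 + 0) = 1/2 = ½)
(p(1)*(-4*4))*(-17) = ((-4*4)/2)*(-17) = ((½)*(-16))*(-17) = -8*(-17) = 136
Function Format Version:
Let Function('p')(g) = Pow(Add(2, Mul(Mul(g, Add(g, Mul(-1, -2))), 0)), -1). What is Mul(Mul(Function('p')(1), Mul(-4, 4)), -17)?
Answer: 136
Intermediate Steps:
Function('p')(g) = Rational(1, 2) (Function('p')(g) = Pow(Add(2, Mul(Mul(g, Add(g, 2)), 0)), -1) = Pow(Add(2, Mul(Mul(g, Add(2, g)), 0)), -1) = Pow(Add(2, 0), -1) = Pow(2, -1) = Rational(1, 2))
Mul(Mul(Function('p')(1), Mul(-4, 4)), -17) = Mul(Mul(Rational(1, 2), Mul(-4, 4)), -17) = Mul(Mul(Rational(1, 2), -16), -17) = Mul(-8, -17) = 136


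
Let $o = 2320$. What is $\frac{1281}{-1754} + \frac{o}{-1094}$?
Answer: $- \frac{2735347}{959438} \approx -2.851$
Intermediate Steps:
$\frac{1281}{-1754} + \frac{o}{-1094} = \frac{1281}{-1754} + \frac{2320}{-1094} = 1281 \left(- \frac{1}{1754}\right) + 2320 \left(- \frac{1}{1094}\right) = - \frac{1281}{1754} - \frac{1160}{547} = - \frac{2735347}{959438}$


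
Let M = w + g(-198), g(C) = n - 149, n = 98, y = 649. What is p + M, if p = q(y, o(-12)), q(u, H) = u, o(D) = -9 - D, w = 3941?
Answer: 4539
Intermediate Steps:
g(C) = -51 (g(C) = 98 - 149 = -51)
p = 649
M = 3890 (M = 3941 - 51 = 3890)
p + M = 649 + 3890 = 4539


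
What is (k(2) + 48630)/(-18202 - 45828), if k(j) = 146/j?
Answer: -48703/64030 ≈ -0.76063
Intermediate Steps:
(k(2) + 48630)/(-18202 - 45828) = (146/2 + 48630)/(-18202 - 45828) = (146*(½) + 48630)/(-64030) = (73 + 48630)*(-1/64030) = 48703*(-1/64030) = -48703/64030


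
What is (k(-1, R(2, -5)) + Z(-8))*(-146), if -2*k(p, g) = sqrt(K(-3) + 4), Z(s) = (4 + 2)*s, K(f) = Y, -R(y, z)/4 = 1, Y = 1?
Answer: 7008 + 73*sqrt(5) ≈ 7171.2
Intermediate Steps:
R(y, z) = -4 (R(y, z) = -4*1 = -4)
K(f) = 1
Z(s) = 6*s
k(p, g) = -sqrt(5)/2 (k(p, g) = -sqrt(1 + 4)/2 = -sqrt(5)/2)
(k(-1, R(2, -5)) + Z(-8))*(-146) = (-sqrt(5)/2 + 6*(-8))*(-146) = (-sqrt(5)/2 - 48)*(-146) = (-48 - sqrt(5)/2)*(-146) = 7008 + 73*sqrt(5)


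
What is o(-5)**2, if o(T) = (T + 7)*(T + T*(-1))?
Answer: 0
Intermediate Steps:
o(T) = 0 (o(T) = (7 + T)*(T - T) = (7 + T)*0 = 0)
o(-5)**2 = 0**2 = 0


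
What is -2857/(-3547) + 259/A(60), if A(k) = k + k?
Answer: 1261513/425640 ≈ 2.9638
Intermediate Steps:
A(k) = 2*k
-2857/(-3547) + 259/A(60) = -2857/(-3547) + 259/((2*60)) = -2857*(-1/3547) + 259/120 = 2857/3547 + 259*(1/120) = 2857/3547 + 259/120 = 1261513/425640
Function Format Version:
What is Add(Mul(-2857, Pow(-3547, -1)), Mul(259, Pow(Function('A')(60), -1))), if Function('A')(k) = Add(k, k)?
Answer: Rational(1261513, 425640) ≈ 2.9638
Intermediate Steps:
Function('A')(k) = Mul(2, k)
Add(Mul(-2857, Pow(-3547, -1)), Mul(259, Pow(Function('A')(60), -1))) = Add(Mul(-2857, Pow(-3547, -1)), Mul(259, Pow(Mul(2, 60), -1))) = Add(Mul(-2857, Rational(-1, 3547)), Mul(259, Pow(120, -1))) = Add(Rational(2857, 3547), Mul(259, Rational(1, 120))) = Add(Rational(2857, 3547), Rational(259, 120)) = Rational(1261513, 425640)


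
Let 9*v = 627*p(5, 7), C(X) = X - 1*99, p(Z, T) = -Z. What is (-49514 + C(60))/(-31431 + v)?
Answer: 148659/95338 ≈ 1.5593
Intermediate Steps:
C(X) = -99 + X (C(X) = X - 99 = -99 + X)
v = -1045/3 (v = (627*(-1*5))/9 = (627*(-5))/9 = (1/9)*(-3135) = -1045/3 ≈ -348.33)
(-49514 + C(60))/(-31431 + v) = (-49514 + (-99 + 60))/(-31431 - 1045/3) = (-49514 - 39)/(-95338/3) = -49553*(-3/95338) = 148659/95338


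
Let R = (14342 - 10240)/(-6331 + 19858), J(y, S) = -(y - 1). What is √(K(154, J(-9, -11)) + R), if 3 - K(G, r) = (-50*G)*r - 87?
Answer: 2*√43536922211/1503 ≈ 277.65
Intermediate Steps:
J(y, S) = 1 - y (J(y, S) = -(-1 + y) = 1 - y)
R = 4102/13527 ≈ 0.30325
K(G, r) = 90 + 50*G*r (K(G, r) = 3 - ((-50*G)*r - 87) = 3 - (-50*G*r - 87) = 3 - (-87 - 50*G*r) = 3 + (87 + 50*G*r) = 90 + 50*G*r)
√(K(154, J(-9, -11)) + R) = √((90 + 50*154*(1 - 1*(-9))) + 4102/13527) = √((90 + 50*154*(1 + 9)) + 4102/13527) = √((90 + 50*154*10) + 4102/13527) = √((90 + 77000) + 4102/13527) = √(77090 + 4102/13527) = √(1042800532/13527) = 2*√43536922211/1503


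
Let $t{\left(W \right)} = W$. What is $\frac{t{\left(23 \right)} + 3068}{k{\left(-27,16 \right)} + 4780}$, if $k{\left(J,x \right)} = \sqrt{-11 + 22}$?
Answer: $\frac{14774980}{22848389} - \frac{3091 \sqrt{11}}{22848389} \approx 0.6462$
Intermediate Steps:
$k{\left(J,x \right)} = \sqrt{11}$
$\frac{t{\left(23 \right)} + 3068}{k{\left(-27,16 \right)} + 4780} = \frac{23 + 3068}{\sqrt{11} + 4780} = \frac{3091}{4780 + \sqrt{11}}$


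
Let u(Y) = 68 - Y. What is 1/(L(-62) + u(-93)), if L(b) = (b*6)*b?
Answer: 1/23225 ≈ 4.3057e-5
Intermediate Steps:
L(b) = 6*b² (L(b) = (6*b)*b = 6*b²)
1/(L(-62) + u(-93)) = 1/(6*(-62)² + (68 - 1*(-93))) = 1/(6*3844 + (68 + 93)) = 1/(23064 + 161) = 1/23225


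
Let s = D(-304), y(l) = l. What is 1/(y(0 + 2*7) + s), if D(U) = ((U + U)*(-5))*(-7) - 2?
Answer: -1/21268 ≈ -4.7019e-5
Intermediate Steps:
D(U) = -2 + 70*U (D(U) = ((2*U)*(-5))*(-7) - 2 = -10*U*(-7) - 2 = 70*U - 2 = -2 + 70*U)
s = -21282 (s = -2 + 70*(-304) = -2 - 21280 = -21282)
1/(y(0 + 2*7) + s) = 1/((0 + 2*7) - 21282) = 1/((0 + 14) - 21282) = 1/(14 - 21282) = 1/(-21268) = -1/21268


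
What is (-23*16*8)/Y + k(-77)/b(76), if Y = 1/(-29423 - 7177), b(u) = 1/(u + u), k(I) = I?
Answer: 107738696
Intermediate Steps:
b(u) = 1/(2*u)
Y = -1/36600 (Y = 1/(-36600) = -1/36600 ≈ -2.7322e-5)
(-23*16*8)/Y + k(-77)/b(76) = (-23*16*8)/(-1/36600) - 77/((½)/76) = -368*8*(-36600) - 77/((½)*(1/76)) = -2944*(-36600) - 77/1/152 = 107750400 - 77*152 = 107750400 - 11704 = 107738696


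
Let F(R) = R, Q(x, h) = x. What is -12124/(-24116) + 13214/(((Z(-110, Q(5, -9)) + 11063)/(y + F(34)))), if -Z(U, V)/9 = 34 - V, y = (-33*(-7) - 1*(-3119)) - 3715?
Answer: -13168552162/32562629 ≈ -404.41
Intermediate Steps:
y = -365 (y = (231 + 3119) - 3715 = 3350 - 3715 = -365)
Z(U, V) = -306 + 9*V (Z(U, V) = -9*(34 - V) = -306 + 9*V)
-12124/(-24116) + 13214/(((Z(-110, Q(5, -9)) + 11063)/(y + F(34)))) = -12124/(-24116) + 13214/((((-306 + 9*5) + 11063)/(-365 + 34))) = -12124*(-1/24116) + 13214/((((-306 + 45) + 11063)/(-331))) = 3031/6029 + 13214/(((-261 + 11063)*(-1/331))) = 3031/6029 + 13214/((10802*(-1/331))) = 3031/6029 + 13214/(-10802/331) = 3031/6029 + 13214*(-331/10802) = 3031/6029 - 2186917/5401 = -13168552162/32562629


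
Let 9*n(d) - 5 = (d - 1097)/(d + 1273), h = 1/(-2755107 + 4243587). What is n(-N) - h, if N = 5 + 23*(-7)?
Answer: 1026057451/2127037920 ≈ 0.48239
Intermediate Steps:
h = 1/1488480 ≈ 6.7183e-7
N = -156 (N = 5 - 161 = -156)
n(d) = 5/9 + (-1097 + d)/(9*(1273 + d)) (n(d) = 5/9 + ((d - 1097)/(d + 1273))/9 = 5/9 + ((-1097 + d)/(1273 + d))/9 = 5/9 + (-1097 + d)/(9*(1273 + d)))
n(-N) - h = 2*(878 - 1*(-156))/(3*(1273 - 1*(-156))) - 1*1/1488480 = 2*(878 + 156)/(3*(1273 + 156)) - 1/1488480 = (2/3)*1034/1429 - 1/1488480 = (2/3)*(1/1429)*1034 - 1/1488480 = 2068/4287 - 1/1488480 = 1026057451/2127037920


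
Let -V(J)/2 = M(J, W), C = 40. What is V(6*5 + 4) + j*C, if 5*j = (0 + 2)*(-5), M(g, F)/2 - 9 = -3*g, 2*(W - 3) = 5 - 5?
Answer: 292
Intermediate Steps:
W = 3 (W = 3 + (5 - 5)/2 = 3 + (½)*0 = 3 + 0 = 3)
M(g, F) = 18 - 6*g (M(g, F) = 18 + 2*(-3*g) = 18 - 6*g)
V(J) = -36 + 12*J (V(J) = -2*(18 - 6*J) = -36 + 12*J)
j = -2 (j = ((0 + 2)*(-5))/5 = (2*(-5))/5 = (⅕)*(-10) = -2)
V(6*5 + 4) + j*C = (-36 + 12*(6*5 + 4)) - 2*40 = (-36 + 12*(30 + 4)) - 80 = (-36 + 12*34) - 80 = (-36 + 408) - 80 = 372 - 80 = 292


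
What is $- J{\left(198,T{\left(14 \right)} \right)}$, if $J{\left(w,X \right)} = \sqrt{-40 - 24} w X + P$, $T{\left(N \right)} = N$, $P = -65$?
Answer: $65 - 22176 i \approx 65.0 - 22176.0 i$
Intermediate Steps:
$J{\left(w,X \right)} = -65 + 8 i X w$ ($J{\left(w,X \right)} = \sqrt{-40 - 24} w X - 65 = \sqrt{-64} w X - 65 = 8 i w X - 65 = 8 i X w - 65 = -65 + 8 i X w$)
$- J{\left(198,T{\left(14 \right)} \right)} = - (-65 + 8 i 14 \cdot 198) = - (-65 + 22176 i) = 65 - 22176 i$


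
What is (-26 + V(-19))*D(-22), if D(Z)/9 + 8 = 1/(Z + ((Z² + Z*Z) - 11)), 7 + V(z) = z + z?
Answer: 4779081/935 ≈ 5111.3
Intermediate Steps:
V(z) = -7 + 2*z (V(z) = -7 + (z + z) = -7 + 2*z)
D(Z) = -72 + 9/(-11 + Z + 2*Z²) (D(Z) = -72 + 9/(Z + ((Z² + Z*Z) - 11)) = -72 + 9/(Z + ((Z² + Z²) - 11)) = -72 + 9/(Z + (2*Z² - 11)) = -72 + 9/(Z + (-11 + 2*Z²)) = -72 + 9/(-11 + Z + 2*Z²))
(-26 + V(-19))*D(-22) = (-26 + (-7 + 2*(-19)))*(9*(89 - 16*(-22)² - 8*(-22))/(-11 - 22 + 2*(-22)²)) = (-26 + (-7 - 38))*(9*(89 - 16*484 + 176)/(-11 - 22 + 2*484)) = (-26 - 45)*(9*(89 - 7744 + 176)/(-11 - 22 + 968)) = -639*(-7479)/935 = -71*(-67311/935) = 4779081/935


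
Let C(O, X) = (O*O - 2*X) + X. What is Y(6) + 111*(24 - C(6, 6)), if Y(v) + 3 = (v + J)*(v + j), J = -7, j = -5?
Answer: -670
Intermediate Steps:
C(O, X) = O² - X (C(O, X) = (O² - 2*X) + X = O² - X)
Y(v) = -3 + (-7 + v)*(-5 + v) (Y(v) = -3 + (v - 7)*(v - 5) = -3 + (-7 + v)*(-5 + v))
Y(6) + 111*(24 - C(6, 6)) = (32 + 6² - 12*6) + 111*(24 - (6² - 1*6)) = (32 + 36 - 72) + 111*(24 - (36 - 6)) = -4 + 111*(24 - 1*30) = -4 + 111*(24 - 30) = -4 + 111*(-6) = -4 - 666 = -670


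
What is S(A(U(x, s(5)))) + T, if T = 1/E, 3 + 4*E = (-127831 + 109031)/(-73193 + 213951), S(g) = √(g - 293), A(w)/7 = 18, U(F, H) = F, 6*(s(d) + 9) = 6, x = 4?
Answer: -281516/220537 + I*√167 ≈ -1.2765 + 12.923*I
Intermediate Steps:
s(d) = -8 (s(d) = -9 + (⅙)*6 = -9 + 1 = -8)
A(w) = 126 (A(w) = 7*18 = 126)
S(g) = √(-293 + g)
E = -220537/281516 (E = -¾ + ((-127831 + 109031)/(-73193 + 213951))/4 = -¾ + (-18800/140758)/4 = -¾ + (-18800*1/140758)/4 = -¾ + (¼)*(-9400/70379) = -¾ - 2350/70379 = -220537/281516 ≈ -0.78339)
T = -281516/220537 (T = 1/(-220537/281516) = -281516/220537 ≈ -1.2765)
S(A(U(x, s(5)))) + T = √(-293 + 126) - 281516/220537 = √(-167) - 281516/220537 = I*√167 - 281516/220537 = -281516/220537 + I*√167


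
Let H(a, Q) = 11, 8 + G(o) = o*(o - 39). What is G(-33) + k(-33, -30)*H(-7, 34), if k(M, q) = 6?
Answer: 2434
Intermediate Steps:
G(o) = -8 + o*(-39 + o) (G(o) = -8 + o*(o - 39) = -8 + o*(-39 + o))
G(-33) + k(-33, -30)*H(-7, 34) = (-8 + (-33)**2 - 39*(-33)) + 6*11 = (-8 + 1089 + 1287) + 66 = 2368 + 66 = 2434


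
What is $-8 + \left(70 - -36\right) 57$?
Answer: $6034$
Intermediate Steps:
$-8 + \left(70 - -36\right) 57 = -8 + \left(70 + 36\right) 57 = -8 + 106 \cdot 57 = -8 + 6042 = 6034$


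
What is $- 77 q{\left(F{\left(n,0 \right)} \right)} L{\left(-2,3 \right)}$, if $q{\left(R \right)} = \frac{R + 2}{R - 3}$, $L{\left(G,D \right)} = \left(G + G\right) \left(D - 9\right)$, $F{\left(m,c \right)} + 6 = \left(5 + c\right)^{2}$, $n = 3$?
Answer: $- \frac{4851}{2} \approx -2425.5$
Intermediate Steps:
$F{\left(m,c \right)} = -6 + \left(5 + c\right)^{2}$
$L{\left(G,D \right)} = 2 G \left(-9 + D\right)$
$q{\left(R \right)} = \frac{2 + R}{-3 + R}$
$- 77 q{\left(F{\left(n,0 \right)} \right)} L{\left(-2,3 \right)} = - 77 \frac{2 - \left(6 - \left(5 + 0\right)^{2}\right)}{-3 - \left(6 - \left(5 + 0\right)^{2}\right)} 2 \left(-2\right) \left(-9 + 3\right) = - 77 \frac{2 - \left(6 - 5^{2}\right)}{-3 - \left(6 - 5^{2}\right)} 2 \left(-2\right) \left(-6\right) = - 77 \frac{2 + \left(-6 + 25\right)}{-3 + \left(-6 + 25\right)} 24 = - 77 \frac{2 + 19}{-3 + 19} \cdot 24 = - 77 \cdot \frac{1}{16} \cdot 21 \cdot 24 = \left(-77\right) \frac{21}{16} \cdot 24 = \left(- \frac{1617}{16}\right) 24 = - \frac{4851}{2}$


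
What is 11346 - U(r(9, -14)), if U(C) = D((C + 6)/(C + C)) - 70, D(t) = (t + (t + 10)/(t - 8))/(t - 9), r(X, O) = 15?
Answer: 69168985/6059 ≈ 11416.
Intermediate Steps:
D(t) = (t + (10 + t)/(-8 + t))/(-9 + t)
U(C) = -70 + (10 - 7*(6 + C)/(2*C) + (6 + C)²/(4*C²))/(72 - 17*(6 + C)/(2*C) + (6 + C)²/(4*C²)) (U(C) = (10 + ((C + 6)/(C + C))² - 7*(C + 6)/(C + C))/(72 + ((C + 6)/(C + C))² - 17*(C + 6)/(C + C)) - 70 = (10 + ((6 + C)/((2*C)))² - 7*(6 + C)/(2*C))/(72 + ((6 + C)/((2*C)))² - 17*(6 + C)/(2*C)) - 70 = (10 + ((6 + C)*(1/(2*C)))² - 7*(6 + C)*1/(2*C))/(72 + ((6 + C)*(1/(2*C)))² - 17*(6 + C)*1/(2*C)) - 70 = (10 + ((6 + C)/(2*C))² - 7*(6 + C)/(2*C))/(72 + ((6 + C)/(2*C))² - 17*(6 + C)/(2*C)) - 70 = (10 + (6 + C)²/(4*C²) - 7*(6 + C)/(2*C))/(72 + (6 + C)²/(4*C²) - 17*(6 + C)/(2*C)) - 70 = (10 - 7*(6 + C)/(2*C) + (6 + C)²/(4*C²))/(72 - 17*(6 + C)/(2*C) + (6 + C)²/(4*C²)) - 70 = -70 + (10 - 7*(6 + C)/(2*C) + (6 + C)²/(4*C²))/(72 - 17*(6 + C)/(2*C) + (6 + C)²/(4*C²)))
11346 - U(r(9, -14)) = 11346 - (-828 - 5941*15² + 4456*15)/(12 - 64*15 + 85*15²) = 11346 - (-828 - 5941*225 + 66840)/(12 - 960 + 85*225) = 11346 - (-828 - 1336725 + 66840)/(12 - 960 + 19125) = 11346 - (-1270713)/18177 = 11346 - 1*(-423571/6059) = 11346 + 423571/6059 = 69168985/6059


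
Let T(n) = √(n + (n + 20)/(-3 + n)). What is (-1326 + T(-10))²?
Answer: 22857448/13 - 408*I*√455 ≈ 1.7583e+6 - 8702.9*I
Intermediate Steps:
T(n) = √(n + (20 + n)/(-3 + n))
(-1326 + T(-10))² = (-1326 + √((20 - 10 - 10*(-3 - 10))/(-3 - 10)))² = (-1326 + √((20 - 10 - 10*(-13))/(-13)))² = (-1326 + √(-(20 - 10 + 130)/13))² = (-1326 + √(-1/13*140))² = (-1326 + √(-140/13))² = (-1326 + 2*I*√455/13)²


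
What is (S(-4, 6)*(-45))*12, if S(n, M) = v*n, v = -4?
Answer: -8640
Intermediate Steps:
S(n, M) = -4*n
(S(-4, 6)*(-45))*12 = (-4*(-4)*(-45))*12 = (16*(-45))*12 = -720*12 = -8640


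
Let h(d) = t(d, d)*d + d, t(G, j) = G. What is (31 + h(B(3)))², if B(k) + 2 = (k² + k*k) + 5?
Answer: 243049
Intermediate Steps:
B(k) = 3 + 2*k² (B(k) = -2 + ((k² + k*k) + 5) = -2 + ((k² + k²) + 5) = -2 + (2*k² + 5) = -2 + (5 + 2*k²) = 3 + 2*k²)
h(d) = d + d² (h(d) = d*d + d = d² + d = d + d²)
(31 + h(B(3)))² = (31 + (3 + 2*3²)*(1 + (3 + 2*3²)))² = (31 + (3 + 2*9)*(1 + (3 + 2*9)))² = (31 + (3 + 18)*(1 + (3 + 18)))² = (31 + 21*(1 + 21))² = (31 + 21*22)² = (31 + 462)² = 493² = 243049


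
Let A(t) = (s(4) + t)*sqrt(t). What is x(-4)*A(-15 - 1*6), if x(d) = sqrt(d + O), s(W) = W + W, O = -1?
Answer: 13*sqrt(105) ≈ 133.21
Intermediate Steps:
s(W) = 2*W
x(d) = sqrt(-1 + d) (x(d) = sqrt(d - 1) = sqrt(-1 + d))
A(t) = sqrt(t)*(8 + t) (A(t) = (2*4 + t)*sqrt(t) = (8 + t)*sqrt(t) = sqrt(t)*(8 + t))
x(-4)*A(-15 - 1*6) = sqrt(-1 - 4)*(sqrt(-15 - 1*6)*(8 + (-15 - 1*6))) = sqrt(-5)*(sqrt(-15 - 6)*(8 + (-15 - 6))) = (I*sqrt(5))*(sqrt(-21)*(8 - 21)) = (I*sqrt(5))*((I*sqrt(21))*(-13)) = (I*sqrt(5))*(-13*I*sqrt(21)) = 13*sqrt(105)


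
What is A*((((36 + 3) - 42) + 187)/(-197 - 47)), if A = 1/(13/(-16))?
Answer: 736/793 ≈ 0.92812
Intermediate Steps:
A = -16/13 (A = 1/(13*(-1/16)) = 1/(-13/16) = -16/13 ≈ -1.2308)
A*((((36 + 3) - 42) + 187)/(-197 - 47)) = -16*(((36 + 3) - 42) + 187)/(13*(-197 - 47)) = -16*((39 - 42) + 187)/(13*(-244)) = -16*(-3 + 187)*(-1)/(13*244) = -2944*(-1)/(13*244) = -16/13*(-46/61) = 736/793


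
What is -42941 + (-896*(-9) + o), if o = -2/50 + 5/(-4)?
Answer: -3487829/100 ≈ -34878.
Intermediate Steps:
o = -129/100 (o = -2*1/50 + 5*(-1/4) = -1/25 - 5/4 = -129/100 ≈ -1.2900)
-42941 + (-896*(-9) + o) = -42941 + (-896*(-9) - 129/100) = -42941 + (-112*(-72) - 129/100) = -42941 + (8064 - 129/100) = -42941 + 806271/100 = -3487829/100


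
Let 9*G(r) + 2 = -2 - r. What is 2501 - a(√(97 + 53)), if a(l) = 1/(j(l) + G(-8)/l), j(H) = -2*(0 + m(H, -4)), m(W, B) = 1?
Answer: 30383221/12146 + 45*√6/12146 ≈ 2501.5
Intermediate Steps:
G(r) = -4/9 - r/9 (G(r) = -2/9 + (-2 - r)/9 = -2/9 + (-2/9 - r/9) = -4/9 - r/9)
j(H) = -2 (j(H) = -2*(0 + 1) = -2*1 = -2)
a(l) = 1/(-2 + 4/(9*l)) (a(l) = 1/(-2 + (-4/9 - ⅑*(-8))/l) = 1/(-2 + (-4/9 + 8/9)/l) = 1/(-2 + 4/(9*l)))
2501 - a(√(97 + 53)) = 2501 - (-9)*√(97 + 53)/(-4 + 18*√(97 + 53)) = 2501 - (-9)*√150/(-4 + 18*√150) = 2501 - (-9)*5*√6/(-4 + 18*(5*√6)) = 2501 - (-9)*5*√6/(-4 + 90*√6) = 2501 - (-45)*√6/(-4 + 90*√6) = 2501 + 45*√6/(-4 + 90*√6)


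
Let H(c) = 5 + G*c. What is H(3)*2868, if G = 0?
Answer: 14340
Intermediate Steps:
H(c) = 5 (H(c) = 5 + 0*c = 5 + 0 = 5)
H(3)*2868 = 5*2868 = 14340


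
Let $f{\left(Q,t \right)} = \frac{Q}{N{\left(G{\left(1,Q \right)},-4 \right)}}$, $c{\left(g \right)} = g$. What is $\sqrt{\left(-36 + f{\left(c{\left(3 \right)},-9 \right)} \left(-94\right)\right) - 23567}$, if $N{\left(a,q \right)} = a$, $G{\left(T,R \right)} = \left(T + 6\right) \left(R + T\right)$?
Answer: $\frac{i \sqrt{4628162}}{14} \approx 153.67 i$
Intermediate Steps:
$G{\left(T,R \right)} = \left(6 + T\right) \left(R + T\right)$
$f{\left(Q,t \right)} = \frac{Q}{7 + 7 Q}$ ($f{\left(Q,t \right)} = \frac{Q}{1^{2} + 6 Q + 6 \cdot 1 + Q 1} = \frac{Q}{1 + 6 Q + 6 + Q} = \frac{Q}{7 + 7 Q}$)
$\sqrt{\left(-36 + f{\left(c{\left(3 \right)},-9 \right)} \left(-94\right)\right) - 23567} = \sqrt{\left(-36 + \frac{1}{7} \cdot 3 \frac{1}{1 + 3} \left(-94\right)\right) - 23567} = \sqrt{\left(-36 + \frac{1}{7} \cdot 3 \cdot \frac{1}{4} \left(-94\right)\right) - 23567} = \sqrt{\left(-36 + \frac{3}{28} \left(-94\right)\right) - 23567} = \sqrt{\left(-36 - \frac{141}{14}\right) - 23567} = \sqrt{- \frac{645}{14} - 23567} = \sqrt{- \frac{330583}{14}} = \frac{i \sqrt{4628162}}{14}$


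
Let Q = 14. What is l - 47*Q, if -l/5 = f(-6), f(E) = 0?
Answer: -658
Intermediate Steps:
l = 0 (l = -5*0 = 0)
l - 47*Q = 0 - 47*14 = 0 - 658 = -658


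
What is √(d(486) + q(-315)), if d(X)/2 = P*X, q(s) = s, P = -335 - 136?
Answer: 3*I*√50903 ≈ 676.85*I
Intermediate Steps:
P = -471
d(X) = -942*X (d(X) = 2*(-471*X) = -942*X)
√(d(486) + q(-315)) = √(-942*486 - 315) = √(-457812 - 315) = √(-458127) = 3*I*√50903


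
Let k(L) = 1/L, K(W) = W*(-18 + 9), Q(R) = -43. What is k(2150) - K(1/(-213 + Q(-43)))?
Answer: -9547/275200 ≈ -0.034691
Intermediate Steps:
K(W) = -9*W (K(W) = W*(-9) = -9*W)
k(2150) - K(1/(-213 + Q(-43))) = 1/2150 - (-9)/(-213 - 43) = 1/2150 - (-9)/(-256) = 1/2150 - (-9)*(-1)/256 = 1/2150 - 1*9/256 = 1/2150 - 9/256 = -9547/275200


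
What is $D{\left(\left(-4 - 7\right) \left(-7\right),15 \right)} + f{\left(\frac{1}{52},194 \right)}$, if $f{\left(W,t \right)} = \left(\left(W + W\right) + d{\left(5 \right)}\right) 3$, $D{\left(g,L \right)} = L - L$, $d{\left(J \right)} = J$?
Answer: $\frac{393}{26} \approx 15.115$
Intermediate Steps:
$D{\left(g,L \right)} = 0$
$f{\left(W,t \right)} = 15 + 6 W$ ($f{\left(W,t \right)} = \left(\left(W + W\right) + 5\right) 3 = \left(2 W + 5\right) 3 = \left(5 + 2 W\right) 3 = 15 + 6 W$)
$D{\left(\left(-4 - 7\right) \left(-7\right),15 \right)} + f{\left(\frac{1}{52},194 \right)} = 0 + \left(15 + \frac{6}{52}\right) = 0 + \left(15 + 6 \cdot \frac{1}{52}\right) = 0 + \left(15 + \frac{3}{26}\right) = 0 + \frac{393}{26} = \frac{393}{26}$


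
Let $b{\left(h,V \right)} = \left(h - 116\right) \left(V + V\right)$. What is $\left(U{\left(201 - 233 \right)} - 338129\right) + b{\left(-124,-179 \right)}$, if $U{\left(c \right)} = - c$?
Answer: $-252177$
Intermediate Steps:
$b{\left(h,V \right)} = 2 V \left(-116 + h\right)$ ($b{\left(h,V \right)} = \left(-116 + h\right) 2 V = 2 V \left(-116 + h\right)$)
$\left(U{\left(201 - 233 \right)} - 338129\right) + b{\left(-124,-179 \right)} = \left(- (201 - 233) - 338129\right) + 2 \left(-179\right) \left(-116 - 124\right) = \left(- (201 - 233) - 338129\right) + 2 \left(-179\right) \left(-240\right) = \left(\left(-1\right) \left(-32\right) - 338129\right) + 85920 = \left(32 - 338129\right) + 85920 = -338097 + 85920 = -252177$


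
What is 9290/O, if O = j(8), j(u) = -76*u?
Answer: -4645/304 ≈ -15.280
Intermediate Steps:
O = -608 (O = -76*8 = -608)
9290/O = 9290/(-608) = 9290*(-1/608) = -4645/304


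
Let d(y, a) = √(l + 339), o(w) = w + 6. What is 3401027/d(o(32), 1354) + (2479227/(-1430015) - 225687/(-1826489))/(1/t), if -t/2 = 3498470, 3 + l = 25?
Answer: 854099467947051205/74625904781 ≈ 1.1445e+7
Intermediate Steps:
l = 22 (l = -3 + 25 = 22)
o(w) = 6 + w
t = -6996940 (t = -2*3498470 = -6996940)
d(y, a) = 19 (d(y, a) = √(22 + 339) = √361 = 19)
3401027/d(o(32), 1354) + (2479227/(-1430015) - 225687/(-1826489))/(1/t) = 3401027/19 + (2479227/(-1430015) - 225687/(-1826489))/(1/(-6996940)) = 3401027*(1/19) + (2479227*(-1/1430015) - 225687*(-1/1826489))/(-1/6996940) = 3401027/19 + (-2479227/1430015 + 32241/260927)*(-6996940) = 3401027/19 - 600792149814/373129523905*(-6996940) = 3401027/19 + 44249543418100728/3927679199 = 854099467947051205/74625904781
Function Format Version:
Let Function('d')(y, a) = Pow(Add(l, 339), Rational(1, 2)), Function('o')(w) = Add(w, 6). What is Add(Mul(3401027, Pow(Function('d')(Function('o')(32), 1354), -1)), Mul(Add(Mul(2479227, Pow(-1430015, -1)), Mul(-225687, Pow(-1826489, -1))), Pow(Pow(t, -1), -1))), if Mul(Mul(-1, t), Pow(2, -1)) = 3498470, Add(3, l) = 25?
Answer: Rational(854099467947051205, 74625904781) ≈ 1.1445e+7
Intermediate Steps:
l = 22 (l = Add(-3, 25) = 22)
Function('o')(w) = Add(6, w)
t = -6996940 (t = Mul(-2, 3498470) = -6996940)
Function('d')(y, a) = 19 (Function('d')(y, a) = Pow(Add(22, 339), Rational(1, 2)) = Pow(361, Rational(1, 2)) = 19)
Add(Mul(3401027, Pow(Function('d')(Function('o')(32), 1354), -1)), Mul(Add(Mul(2479227, Pow(-1430015, -1)), Mul(-225687, Pow(-1826489, -1))), Pow(Pow(t, -1), -1))) = Add(Mul(3401027, Pow(19, -1)), Mul(Add(Mul(2479227, Pow(-1430015, -1)), Mul(-225687, Pow(-1826489, -1))), Pow(Pow(-6996940, -1), -1))) = Add(Mul(3401027, Rational(1, 19)), Mul(Add(Mul(2479227, Rational(-1, 1430015)), Mul(-225687, Rational(-1, 1826489))), Pow(Rational(-1, 6996940), -1))) = Add(Rational(3401027, 19), Mul(Add(Rational(-2479227, 1430015), Rational(32241, 260927)), -6996940)) = Add(Rational(3401027, 19), Mul(Rational(-600792149814, 373129523905), -6996940)) = Add(Rational(3401027, 19), Rational(44249543418100728, 3927679199)) = Rational(854099467947051205, 74625904781)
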